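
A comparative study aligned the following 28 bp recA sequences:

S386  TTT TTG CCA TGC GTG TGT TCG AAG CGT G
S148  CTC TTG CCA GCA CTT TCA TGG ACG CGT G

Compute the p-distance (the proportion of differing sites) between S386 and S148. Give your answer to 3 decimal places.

0.393

Differing sites — 1:T/C; 3:T/C; 10:T/G; 11:G/C; 12:C/A; 13:G/C; 15:G/T; 17:G/C; 18:T/A; 20:C/G; 23:A/C.
There are 11 differences over 28 sites, so p = 11/28 = 0.393.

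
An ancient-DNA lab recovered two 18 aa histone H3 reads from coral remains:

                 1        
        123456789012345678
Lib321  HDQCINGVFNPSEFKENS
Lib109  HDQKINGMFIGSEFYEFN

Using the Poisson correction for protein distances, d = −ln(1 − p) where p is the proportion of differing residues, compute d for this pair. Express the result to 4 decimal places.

0.4925

Mismatches occur at site 4 (C↔K), site 8 (V↔M), site 10 (N↔I), site 11 (P↔G), site 15 (K↔Y), site 17 (N↔F), site 18 (S↔N).
p = 7/18 = 0.388889.
d = −ln(1 − 0.388889) = −ln(0.611111) = 0.4925.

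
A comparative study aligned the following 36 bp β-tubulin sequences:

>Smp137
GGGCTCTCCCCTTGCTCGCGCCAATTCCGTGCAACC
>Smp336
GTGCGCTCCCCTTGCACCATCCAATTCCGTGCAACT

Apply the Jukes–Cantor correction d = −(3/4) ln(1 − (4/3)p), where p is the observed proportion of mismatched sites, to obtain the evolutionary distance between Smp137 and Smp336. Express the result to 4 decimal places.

Differing sites — 2:G/T; 5:T/G; 16:T/A; 18:G/C; 19:C/A; 20:G/T; 36:C/T.
p = 7/36 = 0.194444.
d = −0.75 · ln(1 − (4/3)·0.194444) = −0.75 · ln(0.740741) = −0.75 · (-0.300104) = 0.2251.

0.2251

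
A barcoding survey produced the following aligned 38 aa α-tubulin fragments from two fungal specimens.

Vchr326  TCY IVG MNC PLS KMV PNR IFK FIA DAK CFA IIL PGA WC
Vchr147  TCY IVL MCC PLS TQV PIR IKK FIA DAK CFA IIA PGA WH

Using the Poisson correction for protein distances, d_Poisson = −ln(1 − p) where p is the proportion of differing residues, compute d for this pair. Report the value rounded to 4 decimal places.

0.2364

Differing sites — 6:G/L; 8:N/C; 13:K/T; 14:M/Q; 17:N/I; 20:F/K; 33:L/A; 38:C/H.
p = 8/38 = 0.210526.
d = −ln(1 − 0.210526) = −ln(0.789474) = 0.2364.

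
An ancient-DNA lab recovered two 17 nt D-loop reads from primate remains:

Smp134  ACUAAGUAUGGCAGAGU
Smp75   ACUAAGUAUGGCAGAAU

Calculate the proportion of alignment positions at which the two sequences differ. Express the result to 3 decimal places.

0.059

Differing sites — 16:G/A.
There are 1 differences over 17 sites, so p = 1/17 = 0.059.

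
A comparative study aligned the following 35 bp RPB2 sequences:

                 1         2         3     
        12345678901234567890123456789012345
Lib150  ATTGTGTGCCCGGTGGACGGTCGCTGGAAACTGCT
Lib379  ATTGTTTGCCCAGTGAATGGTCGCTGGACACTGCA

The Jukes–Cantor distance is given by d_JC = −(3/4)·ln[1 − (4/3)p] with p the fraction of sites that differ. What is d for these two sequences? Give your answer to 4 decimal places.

The sequences differ at positions 6 (G/T), 12 (G/A), 16 (G/A), 18 (C/T), 29 (A/C), 35 (T/A).
p = 6/35 = 0.171429.
d = −0.75 · ln(1 − (4/3)·0.171429) = −0.75 · ln(0.771428) = −0.75 · (-0.259512) = 0.1946.

0.1946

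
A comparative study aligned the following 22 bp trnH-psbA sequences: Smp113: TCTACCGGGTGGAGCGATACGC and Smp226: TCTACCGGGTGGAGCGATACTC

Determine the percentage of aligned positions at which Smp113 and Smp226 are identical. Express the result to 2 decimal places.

A single mismatch occurs at site 21 (G/T).
21 of the 22 sites match, so the percent identity is 21/22 × 100 = 95.45%.

95.45%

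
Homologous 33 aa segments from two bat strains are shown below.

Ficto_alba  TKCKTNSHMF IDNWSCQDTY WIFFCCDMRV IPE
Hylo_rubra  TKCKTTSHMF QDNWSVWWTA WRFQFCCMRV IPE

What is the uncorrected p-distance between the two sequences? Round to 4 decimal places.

0.3030

Differing sites — 6:N/T; 11:I/Q; 16:C/V; 17:Q/W; 18:D/W; 20:Y/A; 22:I/R; 24:F/Q; 25:C/F; 27:D/C.
There are 10 differences over 33 sites, so p = 10/33 = 0.3030.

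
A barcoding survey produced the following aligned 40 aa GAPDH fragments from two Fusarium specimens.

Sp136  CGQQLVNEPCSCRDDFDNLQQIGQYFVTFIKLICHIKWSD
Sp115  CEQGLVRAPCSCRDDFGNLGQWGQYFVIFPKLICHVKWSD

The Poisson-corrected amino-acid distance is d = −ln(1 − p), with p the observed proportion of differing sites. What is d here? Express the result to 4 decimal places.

The sequences differ at positions 2 (G/E), 4 (Q/G), 7 (N/R), 8 (E/A), 17 (D/G), 20 (Q/G), 22 (I/W), 28 (T/I), 30 (I/P), 36 (I/V).
p = 10/40 = 0.250000.
d = −ln(1 − 0.250000) = −ln(0.750000) = 0.2877.

0.2877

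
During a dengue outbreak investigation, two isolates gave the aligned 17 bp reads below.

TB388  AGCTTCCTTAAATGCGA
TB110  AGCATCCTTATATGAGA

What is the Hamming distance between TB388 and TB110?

Differing sites — 4:T/A; 11:A/T; 15:C/A.
That gives 3 mismatches out of 17 aligned sites, so the Hamming distance is 3.

3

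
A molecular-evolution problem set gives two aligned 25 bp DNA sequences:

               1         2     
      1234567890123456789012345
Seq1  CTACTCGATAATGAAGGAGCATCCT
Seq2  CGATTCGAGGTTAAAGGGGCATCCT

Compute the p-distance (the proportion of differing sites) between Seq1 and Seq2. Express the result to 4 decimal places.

Differing sites — 2:T/G; 4:C/T; 9:T/G; 10:A/G; 11:A/T; 13:G/A; 18:A/G.
There are 7 differences over 25 sites, so p = 7/25 = 0.2800.

0.2800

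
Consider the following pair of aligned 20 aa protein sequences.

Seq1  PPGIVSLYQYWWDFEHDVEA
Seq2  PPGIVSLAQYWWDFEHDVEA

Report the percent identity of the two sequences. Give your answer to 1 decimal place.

Differing sites — 8:Y/A.
19 of the 20 sites match, so the percent identity is 19/20 × 100 = 95.0%.

95.0%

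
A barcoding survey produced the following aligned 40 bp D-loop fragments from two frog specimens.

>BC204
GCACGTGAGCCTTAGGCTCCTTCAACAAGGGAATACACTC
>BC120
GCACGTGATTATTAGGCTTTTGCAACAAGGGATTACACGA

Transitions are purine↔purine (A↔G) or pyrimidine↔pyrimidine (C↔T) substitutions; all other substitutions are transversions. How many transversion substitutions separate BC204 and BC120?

The sequences differ at positions 9 (G/T, transversion), 10 (C/T, transition), 11 (C/A, transversion), 19 (C/T, transition), 20 (C/T, transition), 22 (T/G, transversion), 33 (A/T, transversion), 39 (T/G, transversion), 40 (C/A, transversion).
Of the 9 differences, 3 transitions and 6 transversions, so the answer is 6.

6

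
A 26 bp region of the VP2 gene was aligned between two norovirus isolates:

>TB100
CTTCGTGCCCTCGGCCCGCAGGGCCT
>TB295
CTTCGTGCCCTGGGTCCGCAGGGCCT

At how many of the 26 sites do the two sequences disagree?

The sequences differ at positions 12 (C/G), 15 (C/T).
That gives 2 mismatches out of 26 aligned sites, so the Hamming distance is 2.

2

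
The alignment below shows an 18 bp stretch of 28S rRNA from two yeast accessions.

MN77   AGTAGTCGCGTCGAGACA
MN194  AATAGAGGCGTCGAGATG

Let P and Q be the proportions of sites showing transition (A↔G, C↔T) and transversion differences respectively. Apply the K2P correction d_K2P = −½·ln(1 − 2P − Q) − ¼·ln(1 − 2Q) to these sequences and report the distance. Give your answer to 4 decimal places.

Differing sites — 2:G/A (Ti); 6:T/A (Tv); 7:C/G (Tv); 17:C/T (Ti); 18:A/G (Ti).
Of the 5 differences, 3 transitions and 2 transversions over 18 sites: P = 3/18 = 0.166667, Q = 2/18 = 0.111111.
d = −0.5·ln(0.555555) − 0.25·ln(0.777778) = −0.5·(-0.587788) − 0.25·(-0.251314) = 0.3567.

0.3567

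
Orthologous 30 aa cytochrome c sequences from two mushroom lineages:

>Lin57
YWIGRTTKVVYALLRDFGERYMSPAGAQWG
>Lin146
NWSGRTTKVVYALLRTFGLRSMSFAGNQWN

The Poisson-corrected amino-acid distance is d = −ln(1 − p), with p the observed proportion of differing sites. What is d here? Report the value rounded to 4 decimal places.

0.3102

Mismatches occur at site 1 (Y↔N), site 3 (I↔S), site 16 (D↔T), site 19 (E↔L), site 21 (Y↔S), site 24 (P↔F), site 27 (A↔N), site 30 (G↔N).
p = 8/30 = 0.266667.
d = −ln(1 − 0.266667) = −ln(0.733333) = 0.3102.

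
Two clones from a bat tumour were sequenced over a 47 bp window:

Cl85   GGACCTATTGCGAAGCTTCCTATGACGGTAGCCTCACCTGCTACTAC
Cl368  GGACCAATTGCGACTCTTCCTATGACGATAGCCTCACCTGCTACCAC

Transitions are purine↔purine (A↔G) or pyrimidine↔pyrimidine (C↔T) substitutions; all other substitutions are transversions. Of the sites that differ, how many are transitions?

The sequences differ at positions 6 (T/A, transversion), 14 (A/C, transversion), 15 (G/T, transversion), 28 (G/A, transition), 45 (T/C, transition).
Of the 5 differences, 2 transitions and 3 transversions, so the answer is 2.

2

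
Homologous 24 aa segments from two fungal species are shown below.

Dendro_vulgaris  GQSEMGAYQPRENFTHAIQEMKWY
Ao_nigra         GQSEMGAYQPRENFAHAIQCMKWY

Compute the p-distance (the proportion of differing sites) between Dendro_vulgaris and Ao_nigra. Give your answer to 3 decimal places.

Differing sites — 15:T/A; 20:E/C.
There are 2 differences over 24 sites, so p = 2/24 = 0.083.

0.083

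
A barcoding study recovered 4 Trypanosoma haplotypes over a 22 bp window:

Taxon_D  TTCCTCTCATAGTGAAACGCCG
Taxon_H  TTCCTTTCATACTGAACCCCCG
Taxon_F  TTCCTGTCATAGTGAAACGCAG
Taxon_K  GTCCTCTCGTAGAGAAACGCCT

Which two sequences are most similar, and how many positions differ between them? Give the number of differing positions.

Pairwise Hamming distances:
  Taxon_D vs Taxon_H: 4
  Taxon_D vs Taxon_F: 2
  Taxon_D vs Taxon_K: 4
  Taxon_H vs Taxon_F: 5
  Taxon_H vs Taxon_K: 8
  Taxon_F vs Taxon_K: 6
The smallest is 2, between Taxon_D and Taxon_F.

2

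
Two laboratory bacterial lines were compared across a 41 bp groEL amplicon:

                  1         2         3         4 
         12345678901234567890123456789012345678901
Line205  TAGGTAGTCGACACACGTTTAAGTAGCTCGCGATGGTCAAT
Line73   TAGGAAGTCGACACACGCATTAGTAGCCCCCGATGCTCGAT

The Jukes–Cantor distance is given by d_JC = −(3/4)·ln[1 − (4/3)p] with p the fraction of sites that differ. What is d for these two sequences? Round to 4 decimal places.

0.2260

Differing sites — 5:T/A; 18:T/C; 19:T/A; 21:A/T; 28:T/C; 30:G/C; 36:G/C; 39:A/G.
p = 8/41 = 0.195122.
d = −0.75 · ln(1 − (4/3)·0.195122) = −0.75 · ln(0.739837) = −0.75 · (-0.301325) = 0.2260.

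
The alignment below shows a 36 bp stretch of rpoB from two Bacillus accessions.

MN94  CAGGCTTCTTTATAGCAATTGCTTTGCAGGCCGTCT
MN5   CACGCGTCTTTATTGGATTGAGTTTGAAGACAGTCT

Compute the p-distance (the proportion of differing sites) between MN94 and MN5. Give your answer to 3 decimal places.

Mismatches occur at site 3 (G/C), site 6 (T/G), site 14 (A/T), site 16 (C/G), site 18 (A/T), site 20 (T/G), site 21 (G/A), site 22 (C/G), site 27 (C/A), site 30 (G/A), site 32 (C/A).
There are 11 differences over 36 sites, so p = 11/36 = 0.306.

0.306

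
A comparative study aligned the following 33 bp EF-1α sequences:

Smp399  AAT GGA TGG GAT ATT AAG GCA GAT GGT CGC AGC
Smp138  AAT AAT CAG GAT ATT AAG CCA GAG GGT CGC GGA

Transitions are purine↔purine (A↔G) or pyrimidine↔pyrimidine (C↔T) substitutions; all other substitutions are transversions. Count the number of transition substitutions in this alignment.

The sequences differ at positions 4 (G/A, transition), 5 (G/A, transition), 6 (A/T, transversion), 7 (T/C, transition), 8 (G/A, transition), 19 (G/C, transversion), 24 (T/G, transversion), 31 (A/G, transition), 33 (C/A, transversion).
Of the 9 differences, 5 transitions and 4 transversions, so the answer is 5.

5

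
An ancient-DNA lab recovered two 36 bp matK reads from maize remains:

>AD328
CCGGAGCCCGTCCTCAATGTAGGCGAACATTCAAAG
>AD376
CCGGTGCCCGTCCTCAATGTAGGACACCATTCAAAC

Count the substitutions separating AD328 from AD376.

The sequences differ at positions 5 (A/T), 24 (C/A), 25 (G/C), 27 (A/C), 36 (G/C).
That gives 5 mismatches out of 36 aligned sites, so the Hamming distance is 5.

5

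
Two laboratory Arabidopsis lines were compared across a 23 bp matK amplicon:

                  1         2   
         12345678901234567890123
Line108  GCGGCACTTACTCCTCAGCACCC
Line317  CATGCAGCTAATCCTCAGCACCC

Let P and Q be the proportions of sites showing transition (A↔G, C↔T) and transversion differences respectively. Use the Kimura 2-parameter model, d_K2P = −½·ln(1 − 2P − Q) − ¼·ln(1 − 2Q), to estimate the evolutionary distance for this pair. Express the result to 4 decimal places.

Differing sites — 1:G/C (Tv); 2:C/A (Tv); 3:G/T (Tv); 7:C/G (Tv); 8:T/C (Ti); 11:C/A (Tv).
Of the 6 differences, 1 transition and 5 transversions over 23 sites: P = 1/23 = 0.043478, Q = 5/23 = 0.217391.
d = −0.5·ln(0.695653) − 0.25·ln(0.565218) = −0.5·(-0.362904) − 0.25·(-0.570544) = 0.3241.

0.3241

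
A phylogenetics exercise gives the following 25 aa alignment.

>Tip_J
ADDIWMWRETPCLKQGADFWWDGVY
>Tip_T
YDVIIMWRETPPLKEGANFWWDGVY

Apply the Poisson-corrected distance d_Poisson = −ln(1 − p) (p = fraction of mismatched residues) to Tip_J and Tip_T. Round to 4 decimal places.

0.2744

Mismatches occur at site 1 (A→Y), site 3 (D→V), site 5 (W→I), site 12 (C→P), site 15 (Q→E), site 18 (D→N).
p = 6/25 = 0.240000.
d = −ln(1 − 0.240000) = −ln(0.760000) = 0.2744.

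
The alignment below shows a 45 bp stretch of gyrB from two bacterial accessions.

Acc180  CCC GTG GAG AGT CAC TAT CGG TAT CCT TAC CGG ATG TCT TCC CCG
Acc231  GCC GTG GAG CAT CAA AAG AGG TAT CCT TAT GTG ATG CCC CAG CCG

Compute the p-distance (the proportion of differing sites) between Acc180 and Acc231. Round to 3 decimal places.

The sequences differ at positions 1 (C/G), 10 (A/C), 11 (G/A), 15 (C/A), 16 (T/A), 18 (T/G), 19 (C/A), 30 (C/T), 31 (C/G), 32 (G/T), 37 (T/C), 39 (T/C), 40 (T/C), 41 (C/A), 42 (C/G).
There are 15 differences over 45 sites, so p = 15/45 = 0.333.

0.333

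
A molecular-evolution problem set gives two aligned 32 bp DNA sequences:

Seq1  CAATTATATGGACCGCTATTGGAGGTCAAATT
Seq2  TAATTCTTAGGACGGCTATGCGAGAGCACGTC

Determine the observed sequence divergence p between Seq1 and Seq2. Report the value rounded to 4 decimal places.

The sequences differ at positions 1 (C/T), 6 (A/C), 8 (A/T), 9 (T/A), 14 (C/G), 20 (T/G), 21 (G/C), 25 (G/A), 26 (T/G), 29 (A/C), 30 (A/G), 32 (T/C).
There are 12 differences over 32 sites, so p = 12/32 = 0.3750.

0.3750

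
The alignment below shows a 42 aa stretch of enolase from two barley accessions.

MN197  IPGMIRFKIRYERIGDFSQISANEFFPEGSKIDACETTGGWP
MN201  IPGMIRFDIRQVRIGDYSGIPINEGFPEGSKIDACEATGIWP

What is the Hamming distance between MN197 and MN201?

Differing sites — 8:K/D; 11:Y/Q; 12:E/V; 17:F/Y; 19:Q/G; 21:S/P; 22:A/I; 25:F/G; 37:T/A; 40:G/I.
That gives 10 mismatches out of 42 aligned sites, so the Hamming distance is 10.

10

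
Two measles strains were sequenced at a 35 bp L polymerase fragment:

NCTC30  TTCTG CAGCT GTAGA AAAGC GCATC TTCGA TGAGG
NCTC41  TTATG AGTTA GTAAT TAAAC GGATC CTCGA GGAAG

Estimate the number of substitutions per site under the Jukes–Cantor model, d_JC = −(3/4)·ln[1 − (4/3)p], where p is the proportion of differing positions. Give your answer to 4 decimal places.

The sequences differ at positions 3 (C/A), 6 (C/A), 7 (A/G), 8 (G/T), 9 (C/T), 10 (T/A), 14 (G/A), 15 (A/T), 16 (A/T), 19 (G/A), 22 (C/G), 26 (T/C), 31 (T/G), 34 (G/A).
p = 14/35 = 0.400000.
d = −0.75 · ln(1 − (4/3)·0.400000) = −0.75 · ln(0.466667) = −0.75 · (-0.762139) = 0.5716.

0.5716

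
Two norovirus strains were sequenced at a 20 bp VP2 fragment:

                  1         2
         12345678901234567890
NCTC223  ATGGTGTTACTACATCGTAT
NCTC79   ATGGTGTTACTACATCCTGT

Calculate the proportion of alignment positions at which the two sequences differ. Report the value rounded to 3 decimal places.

0.100

The sequences differ at positions 17 (G/C), 19 (A/G).
There are 2 differences over 20 sites, so p = 2/20 = 0.100.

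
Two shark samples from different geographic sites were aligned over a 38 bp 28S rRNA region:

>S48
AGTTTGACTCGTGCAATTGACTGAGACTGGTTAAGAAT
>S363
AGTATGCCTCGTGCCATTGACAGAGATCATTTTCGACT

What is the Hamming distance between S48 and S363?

11

Mismatches occur at site 4 (T/A), site 7 (A/C), site 15 (A/C), site 22 (T/A), site 27 (C/T), site 28 (T/C), site 29 (G/A), site 30 (G/T), site 33 (A/T), site 34 (A/C), site 37 (A/C).
That gives 11 mismatches out of 38 aligned sites, so the Hamming distance is 11.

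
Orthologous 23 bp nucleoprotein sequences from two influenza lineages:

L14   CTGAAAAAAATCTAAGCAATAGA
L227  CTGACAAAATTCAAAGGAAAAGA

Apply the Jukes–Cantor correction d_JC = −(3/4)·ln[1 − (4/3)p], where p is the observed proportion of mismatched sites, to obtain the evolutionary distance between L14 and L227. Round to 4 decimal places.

Mismatches occur at site 5 (A/C), site 10 (A/T), site 13 (T/A), site 17 (C/G), site 20 (T/A).
p = 5/23 = 0.217391.
d = −0.75 · ln(1 − (4/3)·0.217391) = −0.75 · ln(0.710145) = −0.75 · (-0.342286) = 0.2567.

0.2567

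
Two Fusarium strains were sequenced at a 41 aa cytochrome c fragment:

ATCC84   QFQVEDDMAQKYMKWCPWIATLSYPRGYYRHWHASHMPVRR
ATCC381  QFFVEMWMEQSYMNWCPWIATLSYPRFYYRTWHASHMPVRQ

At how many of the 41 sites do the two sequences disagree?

9

The sequences differ at positions 3 (Q/F), 6 (D/M), 7 (D/W), 9 (A/E), 11 (K/S), 14 (K/N), 27 (G/F), 31 (H/T), 41 (R/Q).
That gives 9 mismatches out of 41 aligned sites, so the Hamming distance is 9.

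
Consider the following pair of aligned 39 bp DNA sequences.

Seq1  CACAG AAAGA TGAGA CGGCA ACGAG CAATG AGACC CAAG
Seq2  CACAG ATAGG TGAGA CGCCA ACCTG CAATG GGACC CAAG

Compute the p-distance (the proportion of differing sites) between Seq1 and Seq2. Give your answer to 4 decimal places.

The sequences differ at positions 7 (A/T), 10 (A/G), 18 (G/C), 23 (G/C), 24 (A/T), 31 (A/G).
There are 6 differences over 39 sites, so p = 6/39 = 0.1538.

0.1538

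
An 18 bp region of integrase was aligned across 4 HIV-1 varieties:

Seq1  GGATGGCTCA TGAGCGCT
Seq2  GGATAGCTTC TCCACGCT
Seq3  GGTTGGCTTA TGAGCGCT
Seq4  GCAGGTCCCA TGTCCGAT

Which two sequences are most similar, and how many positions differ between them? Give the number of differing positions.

Pairwise Hamming distances:
  Seq1 vs Seq2: 6
  Seq1 vs Seq3: 2
  Seq1 vs Seq4: 7
  Seq2 vs Seq3: 6
  Seq2 vs Seq4: 11
  Seq3 vs Seq4: 9
The smallest is 2, between Seq1 and Seq3.

2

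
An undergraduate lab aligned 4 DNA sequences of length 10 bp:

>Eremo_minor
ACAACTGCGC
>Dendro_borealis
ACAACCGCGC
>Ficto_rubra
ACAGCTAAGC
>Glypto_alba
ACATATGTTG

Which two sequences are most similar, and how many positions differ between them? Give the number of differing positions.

1

Pairwise Hamming distances:
  Eremo_minor vs Dendro_borealis: 1
  Eremo_minor vs Ficto_rubra: 3
  Eremo_minor vs Glypto_alba: 5
  Dendro_borealis vs Ficto_rubra: 4
  Dendro_borealis vs Glypto_alba: 6
  Ficto_rubra vs Glypto_alba: 6
The smallest is 1, between Eremo_minor and Dendro_borealis.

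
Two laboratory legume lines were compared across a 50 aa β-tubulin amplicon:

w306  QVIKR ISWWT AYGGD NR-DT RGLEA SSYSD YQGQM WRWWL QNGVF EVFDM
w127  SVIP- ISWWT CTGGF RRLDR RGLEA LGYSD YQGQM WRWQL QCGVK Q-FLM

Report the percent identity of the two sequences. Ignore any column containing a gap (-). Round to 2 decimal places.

70.21%

Excluding the 3 gap columns leaves 47 comparable sites.
The sequences differ at positions 1 (Q/S), 4 (K/P), 11 (A/C), 12 (Y/T), 15 (D/F), 16 (N/R), 20 (T/R), 26 (S/L), 27 (S/G), 39 (W/Q), 42 (N/C), 45 (F/K), 46 (E/Q), 49 (D/L).
33 of the 47 comparable sites match, so the percent identity is 33/47 × 100 = 70.21%.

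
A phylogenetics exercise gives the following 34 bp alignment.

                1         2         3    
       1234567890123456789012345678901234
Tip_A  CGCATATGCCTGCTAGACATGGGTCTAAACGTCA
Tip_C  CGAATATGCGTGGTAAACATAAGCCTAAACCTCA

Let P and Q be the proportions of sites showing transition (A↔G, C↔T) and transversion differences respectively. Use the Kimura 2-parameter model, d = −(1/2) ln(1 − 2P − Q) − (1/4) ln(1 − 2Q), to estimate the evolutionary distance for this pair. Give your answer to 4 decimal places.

Mismatches occur at site 3 (C↔A, transversion), site 10 (C↔G, transversion), site 13 (C↔G, transversion), site 16 (G↔A, transition), site 21 (G↔A, transition), site 22 (G↔A, transition), site 24 (T↔C, transition), site 31 (G↔C, transversion).
Of the 8 differences, 4 transitions and 4 transversions over 34 sites: P = 4/34 = 0.117647, Q = 4/34 = 0.117647.
d = −0.5·ln(0.647059) − 0.25·ln(0.764706) = −0.5·(-0.435318) − 0.25·(-0.268264) = 0.2847.

0.2847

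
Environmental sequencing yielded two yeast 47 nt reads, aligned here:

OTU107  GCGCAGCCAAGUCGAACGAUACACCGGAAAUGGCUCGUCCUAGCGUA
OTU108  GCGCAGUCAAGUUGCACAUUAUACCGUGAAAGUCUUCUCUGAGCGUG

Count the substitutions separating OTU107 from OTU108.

15

Mismatches occur at site 7 (C↔U), site 13 (C↔U), site 15 (A↔C), site 18 (G↔A), site 19 (A↔U), site 22 (C↔U), site 27 (G↔U), site 28 (A↔G), site 31 (U↔A), site 33 (G↔U), site 36 (C↔U), site 37 (G↔C), site 40 (C↔U), site 41 (U↔G), site 47 (A↔G).
That gives 15 mismatches out of 47 aligned sites, so the Hamming distance is 15.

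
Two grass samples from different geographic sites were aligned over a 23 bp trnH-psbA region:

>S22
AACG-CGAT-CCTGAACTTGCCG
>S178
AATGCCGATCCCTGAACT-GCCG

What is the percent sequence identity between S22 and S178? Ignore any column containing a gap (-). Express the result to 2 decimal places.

95.00%

Excluding the 3 gap columns leaves 20 comparable sites.
The sequences differ at position 3 (C/T).
19 of the 20 comparable sites match, so the percent identity is 19/20 × 100 = 95.00%.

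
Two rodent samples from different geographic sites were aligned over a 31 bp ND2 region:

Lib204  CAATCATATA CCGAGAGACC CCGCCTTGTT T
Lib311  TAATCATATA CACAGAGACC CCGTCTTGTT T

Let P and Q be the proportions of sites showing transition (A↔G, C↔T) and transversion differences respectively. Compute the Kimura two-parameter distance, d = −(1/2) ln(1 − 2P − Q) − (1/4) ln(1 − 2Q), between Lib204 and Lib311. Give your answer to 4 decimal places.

0.1421

Mismatches occur at site 1 (C/T, transition), site 12 (C/A, transversion), site 13 (G/C, transversion), site 24 (C/T, transition).
Of the 4 differences, 2 transitions and 2 transversions over 31 sites: P = 2/31 = 0.064516, Q = 2/31 = 0.064516.
d = −0.5·ln(0.806452) − 0.25·ln(0.870968) = −0.5·(-0.215111) − 0.25·(-0.138150) = 0.1421.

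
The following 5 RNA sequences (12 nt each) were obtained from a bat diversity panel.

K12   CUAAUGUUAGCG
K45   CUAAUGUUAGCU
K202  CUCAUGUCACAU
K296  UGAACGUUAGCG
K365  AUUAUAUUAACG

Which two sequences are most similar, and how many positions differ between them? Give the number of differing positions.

1

Pairwise Hamming distances:
  K12 vs K45: 1
  K12 vs K202: 5
  K12 vs K296: 3
  K12 vs K365: 4
  K45 vs K202: 4
  K45 vs K296: 4
  K45 vs K365: 5
  K202 vs K296: 8
  K202 vs K365: 7
  K296 vs K365: 6
The smallest is 1, between K12 and K45.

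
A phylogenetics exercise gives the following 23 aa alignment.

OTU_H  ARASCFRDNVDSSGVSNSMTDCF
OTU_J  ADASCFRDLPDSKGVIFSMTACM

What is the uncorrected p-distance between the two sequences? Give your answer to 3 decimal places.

Differing sites — 2:R/D; 9:N/L; 10:V/P; 13:S/K; 16:S/I; 17:N/F; 21:D/A; 23:F/M.
There are 8 differences over 23 sites, so p = 8/23 = 0.348.

0.348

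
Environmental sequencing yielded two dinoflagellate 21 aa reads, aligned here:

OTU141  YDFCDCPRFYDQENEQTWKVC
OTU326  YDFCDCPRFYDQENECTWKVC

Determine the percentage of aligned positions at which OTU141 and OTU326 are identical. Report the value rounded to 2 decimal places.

95.24%

A single mismatch occurs at site 16 (Q/C).
20 of the 21 sites match, so the percent identity is 20/21 × 100 = 95.24%.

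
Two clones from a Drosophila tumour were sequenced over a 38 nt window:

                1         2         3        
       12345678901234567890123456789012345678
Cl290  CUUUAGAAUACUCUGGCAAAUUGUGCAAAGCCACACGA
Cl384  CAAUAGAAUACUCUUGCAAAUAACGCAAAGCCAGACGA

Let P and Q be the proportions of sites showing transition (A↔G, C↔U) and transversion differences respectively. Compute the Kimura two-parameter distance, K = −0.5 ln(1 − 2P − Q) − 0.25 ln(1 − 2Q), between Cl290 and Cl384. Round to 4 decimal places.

0.2115

Mismatches occur at site 2 (U/A, transversion), site 3 (U/A, transversion), site 15 (G/U, transversion), site 22 (U/A, transversion), site 23 (G/A, transition), site 24 (U/C, transition), site 34 (C/G, transversion).
Of the 7 differences, 2 transitions and 5 transversions over 38 sites: P = 2/38 = 0.052632, Q = 5/38 = 0.131579.
d = −0.5·ln(0.763157) − 0.25·ln(0.736842) = −0.5·(-0.270292) − 0.25·(-0.305382) = 0.2115.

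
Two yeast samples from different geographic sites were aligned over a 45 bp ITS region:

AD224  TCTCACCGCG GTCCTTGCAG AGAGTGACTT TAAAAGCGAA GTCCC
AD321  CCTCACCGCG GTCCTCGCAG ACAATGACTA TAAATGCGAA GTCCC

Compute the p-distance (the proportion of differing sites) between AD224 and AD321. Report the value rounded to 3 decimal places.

0.133

Mismatches occur at site 1 (T↔C), site 16 (T↔C), site 22 (G↔C), site 24 (G↔A), site 30 (T↔A), site 35 (A↔T).
There are 6 differences over 45 sites, so p = 6/45 = 0.133.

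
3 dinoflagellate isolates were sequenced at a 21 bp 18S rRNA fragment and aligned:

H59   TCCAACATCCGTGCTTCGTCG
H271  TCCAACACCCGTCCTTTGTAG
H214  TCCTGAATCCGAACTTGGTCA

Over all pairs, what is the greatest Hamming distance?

Pairwise Hamming distances:
  H59 vs H271: 4
  H59 vs H214: 7
  H271 vs H214: 9
The largest is 9, between H271 and H214.

9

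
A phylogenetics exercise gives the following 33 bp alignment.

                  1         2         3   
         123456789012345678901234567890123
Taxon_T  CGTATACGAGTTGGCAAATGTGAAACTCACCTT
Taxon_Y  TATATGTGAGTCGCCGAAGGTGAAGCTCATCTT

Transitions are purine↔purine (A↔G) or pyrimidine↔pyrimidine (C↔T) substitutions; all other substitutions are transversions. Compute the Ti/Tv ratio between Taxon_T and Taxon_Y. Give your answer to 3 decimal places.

4.000

Differing sites — 1:C/T (Ti); 2:G/A (Ti); 6:A/G (Ti); 7:C/T (Ti); 12:T/C (Ti); 14:G/C (Tv); 16:A/G (Ti); 19:T/G (Tv); 25:A/G (Ti); 30:C/T (Ti).
Of the 10 differences, 8 transitions and 2 transversions, so Ti/Tv = 8/2 = 4.000.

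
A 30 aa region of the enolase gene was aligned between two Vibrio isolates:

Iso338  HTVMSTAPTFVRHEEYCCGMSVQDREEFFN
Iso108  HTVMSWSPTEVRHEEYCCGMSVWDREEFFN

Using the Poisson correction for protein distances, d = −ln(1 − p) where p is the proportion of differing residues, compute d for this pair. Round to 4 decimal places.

0.1431

Mismatches occur at site 6 (T↔W), site 7 (A↔S), site 10 (F↔E), site 23 (Q↔W).
p = 4/30 = 0.133333.
d = −ln(1 − 0.133333) = −ln(0.866667) = 0.1431.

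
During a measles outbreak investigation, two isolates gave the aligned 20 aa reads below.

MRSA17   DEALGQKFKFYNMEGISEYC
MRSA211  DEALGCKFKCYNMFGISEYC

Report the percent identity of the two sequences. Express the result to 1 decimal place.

The sequences differ at positions 6 (Q/C), 10 (F/C), 14 (E/F).
17 of the 20 sites match, so the percent identity is 17/20 × 100 = 85.0%.

85.0%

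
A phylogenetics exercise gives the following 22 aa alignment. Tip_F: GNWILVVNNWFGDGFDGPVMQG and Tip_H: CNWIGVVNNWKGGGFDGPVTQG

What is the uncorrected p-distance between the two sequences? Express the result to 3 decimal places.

0.227

The sequences differ at positions 1 (G/C), 5 (L/G), 11 (F/K), 13 (D/G), 20 (M/T).
There are 5 differences over 22 sites, so p = 5/22 = 0.227.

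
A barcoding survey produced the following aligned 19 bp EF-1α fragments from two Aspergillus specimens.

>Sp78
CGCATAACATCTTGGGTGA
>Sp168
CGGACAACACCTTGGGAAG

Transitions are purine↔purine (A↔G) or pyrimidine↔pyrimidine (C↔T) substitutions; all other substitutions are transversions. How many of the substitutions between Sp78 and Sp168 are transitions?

4

The sequences differ at positions 3 (C/G, transversion), 5 (T/C, transition), 10 (T/C, transition), 17 (T/A, transversion), 18 (G/A, transition), 19 (A/G, transition).
Of the 6 differences, 4 transitions and 2 transversions, so the answer is 4.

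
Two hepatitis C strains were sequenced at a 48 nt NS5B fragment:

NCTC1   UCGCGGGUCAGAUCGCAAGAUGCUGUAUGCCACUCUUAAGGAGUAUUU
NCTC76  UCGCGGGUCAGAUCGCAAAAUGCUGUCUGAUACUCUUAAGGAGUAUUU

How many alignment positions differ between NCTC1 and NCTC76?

4

Mismatches occur at site 19 (G/A), site 27 (A/C), site 30 (C/A), site 31 (C/U).
That gives 4 mismatches out of 48 aligned sites, so the Hamming distance is 4.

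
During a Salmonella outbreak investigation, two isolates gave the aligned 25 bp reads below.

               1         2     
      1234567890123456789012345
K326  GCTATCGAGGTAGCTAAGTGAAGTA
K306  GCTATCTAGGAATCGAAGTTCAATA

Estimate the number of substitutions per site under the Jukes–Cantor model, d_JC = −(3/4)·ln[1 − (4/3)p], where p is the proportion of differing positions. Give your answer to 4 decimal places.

0.3505

Differing sites — 7:G/T; 11:T/A; 13:G/T; 15:T/G; 20:G/T; 21:A/C; 23:G/A.
p = 7/25 = 0.280000.
d = −0.75 · ln(1 − (4/3)·0.280000) = −0.75 · ln(0.626667) = −0.75 · (-0.467340) = 0.3505.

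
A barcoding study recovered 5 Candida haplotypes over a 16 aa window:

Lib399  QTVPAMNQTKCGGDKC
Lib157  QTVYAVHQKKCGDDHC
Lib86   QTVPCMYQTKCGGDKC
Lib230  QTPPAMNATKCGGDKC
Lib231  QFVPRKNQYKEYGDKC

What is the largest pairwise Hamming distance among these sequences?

Pairwise Hamming distances:
  Lib399 vs Lib157: 6
  Lib399 vs Lib86: 2
  Lib399 vs Lib230: 2
  Lib399 vs Lib231: 6
  Lib157 vs Lib86: 7
  Lib157 vs Lib230: 8
  Lib157 vs Lib231: 10
  Lib86 vs Lib230: 4
  Lib86 vs Lib231: 7
  Lib230 vs Lib231: 8
The largest is 10, between Lib157 and Lib231.

10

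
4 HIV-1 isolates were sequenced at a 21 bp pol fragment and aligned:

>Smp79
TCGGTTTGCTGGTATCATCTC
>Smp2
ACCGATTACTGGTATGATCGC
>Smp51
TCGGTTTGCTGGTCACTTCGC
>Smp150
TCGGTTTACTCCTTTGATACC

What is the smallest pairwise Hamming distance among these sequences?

Pairwise Hamming distances:
  Smp79 vs Smp2: 6
  Smp79 vs Smp51: 4
  Smp79 vs Smp150: 7
  Smp2 vs Smp51: 8
  Smp2 vs Smp150: 8
  Smp51 vs Smp150: 9
The smallest is 4, between Smp79 and Smp51.

4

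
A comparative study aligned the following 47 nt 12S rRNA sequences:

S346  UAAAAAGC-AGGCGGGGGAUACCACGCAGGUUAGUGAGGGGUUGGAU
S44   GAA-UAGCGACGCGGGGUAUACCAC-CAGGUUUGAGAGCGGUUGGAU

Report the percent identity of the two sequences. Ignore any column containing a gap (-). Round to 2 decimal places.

84.09%

Excluding the 3 gap columns leaves 44 comparable sites.
Mismatches occur at site 1 (U↔G), site 5 (A↔U), site 11 (G↔C), site 18 (G↔U), site 33 (A↔U), site 35 (U↔A), site 39 (G↔C).
37 of the 44 comparable sites match, so the percent identity is 37/44 × 100 = 84.09%.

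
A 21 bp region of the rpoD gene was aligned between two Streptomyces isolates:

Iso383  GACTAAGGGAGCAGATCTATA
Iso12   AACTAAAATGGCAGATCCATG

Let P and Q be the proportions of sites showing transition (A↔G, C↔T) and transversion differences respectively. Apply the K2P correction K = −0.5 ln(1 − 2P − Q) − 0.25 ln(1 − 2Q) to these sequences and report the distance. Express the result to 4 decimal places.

0.5076

The sequences differ at positions 1 (G/A, transition), 7 (G/A, transition), 8 (G/A, transition), 9 (G/T, transversion), 10 (A/G, transition), 18 (T/C, transition), 21 (A/G, transition).
Of the 7 differences, 6 transitions and 1 transversion over 21 sites: P = 6/21 = 0.285714, Q = 1/21 = 0.047619.
d = −0.5·ln(0.380953) − 0.25·ln(0.904762) = −0.5·(-0.965079) − 0.25·(-0.100083) = 0.5076.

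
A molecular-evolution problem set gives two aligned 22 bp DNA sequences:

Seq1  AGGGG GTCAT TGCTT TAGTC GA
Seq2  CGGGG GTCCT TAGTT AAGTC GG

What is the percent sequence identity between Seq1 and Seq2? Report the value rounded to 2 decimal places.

72.73%

Differing sites — 1:A/C; 9:A/C; 12:G/A; 13:C/G; 16:T/A; 22:A/G.
16 of the 22 sites match, so the percent identity is 16/22 × 100 = 72.73%.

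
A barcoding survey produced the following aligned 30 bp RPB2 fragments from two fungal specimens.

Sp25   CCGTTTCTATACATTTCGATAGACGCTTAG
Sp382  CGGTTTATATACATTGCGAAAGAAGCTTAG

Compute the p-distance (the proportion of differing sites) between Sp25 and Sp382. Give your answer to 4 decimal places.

Mismatches occur at site 2 (C/G), site 7 (C/A), site 16 (T/G), site 20 (T/A), site 24 (C/A).
There are 5 differences over 30 sites, so p = 5/30 = 0.1667.

0.1667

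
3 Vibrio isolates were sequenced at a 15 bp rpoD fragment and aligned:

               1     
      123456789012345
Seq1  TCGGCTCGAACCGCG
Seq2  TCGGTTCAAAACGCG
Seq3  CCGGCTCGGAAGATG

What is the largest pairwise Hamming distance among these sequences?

Pairwise Hamming distances:
  Seq1 vs Seq2: 3
  Seq1 vs Seq3: 6
  Seq2 vs Seq3: 7
The largest is 7, between Seq2 and Seq3.

7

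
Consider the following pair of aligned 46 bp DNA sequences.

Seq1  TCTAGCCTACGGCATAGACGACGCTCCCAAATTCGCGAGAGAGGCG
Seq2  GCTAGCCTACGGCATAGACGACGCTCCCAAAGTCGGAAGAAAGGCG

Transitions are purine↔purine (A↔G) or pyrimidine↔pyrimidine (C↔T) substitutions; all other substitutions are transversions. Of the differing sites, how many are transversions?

Differing sites — 1:T/G (Tv); 32:T/G (Tv); 36:C/G (Tv); 37:G/A (Ti); 41:G/A (Ti).
Of the 5 differences, 2 transitions and 3 transversions, so the answer is 3.

3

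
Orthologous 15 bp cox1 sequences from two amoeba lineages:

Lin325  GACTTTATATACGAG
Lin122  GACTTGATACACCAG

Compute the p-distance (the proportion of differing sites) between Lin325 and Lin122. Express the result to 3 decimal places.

0.200

The sequences differ at positions 6 (T/G), 10 (T/C), 13 (G/C).
There are 3 differences over 15 sites, so p = 3/15 = 0.200.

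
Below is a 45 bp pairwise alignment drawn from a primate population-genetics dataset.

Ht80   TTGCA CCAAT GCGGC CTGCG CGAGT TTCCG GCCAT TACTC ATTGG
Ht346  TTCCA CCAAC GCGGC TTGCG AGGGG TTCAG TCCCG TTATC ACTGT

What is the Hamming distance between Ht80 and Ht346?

Differing sites — 3:G/C; 10:T/C; 16:C/T; 21:C/A; 23:A/G; 25:T/G; 29:C/A; 31:G/T; 34:A/C; 35:T/G; 37:A/T; 38:C/A; 42:T/C; 45:G/T.
That gives 14 mismatches out of 45 aligned sites, so the Hamming distance is 14.

14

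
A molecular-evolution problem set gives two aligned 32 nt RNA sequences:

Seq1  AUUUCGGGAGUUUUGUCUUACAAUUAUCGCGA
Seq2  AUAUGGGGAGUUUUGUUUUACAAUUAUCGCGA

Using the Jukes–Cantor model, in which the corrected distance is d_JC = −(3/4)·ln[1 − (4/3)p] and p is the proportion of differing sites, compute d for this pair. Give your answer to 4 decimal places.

Mismatches occur at site 3 (U↔A), site 5 (C↔G), site 17 (C↔U).
p = 3/32 = 0.093750.
d = −0.75 · ln(1 − (4/3)·0.093750) = −0.75 · ln(0.875000) = −0.75 · (-0.133531) = 0.1001.

0.1001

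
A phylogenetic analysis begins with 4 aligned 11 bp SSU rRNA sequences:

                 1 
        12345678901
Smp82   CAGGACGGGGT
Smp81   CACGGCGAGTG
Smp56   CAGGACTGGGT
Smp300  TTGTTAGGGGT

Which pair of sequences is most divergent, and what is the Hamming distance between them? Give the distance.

9

Pairwise Hamming distances:
  Smp82 vs Smp81: 5
  Smp82 vs Smp56: 1
  Smp82 vs Smp300: 5
  Smp81 vs Smp56: 6
  Smp81 vs Smp300: 9
  Smp56 vs Smp300: 6
The largest is 9, between Smp81 and Smp300.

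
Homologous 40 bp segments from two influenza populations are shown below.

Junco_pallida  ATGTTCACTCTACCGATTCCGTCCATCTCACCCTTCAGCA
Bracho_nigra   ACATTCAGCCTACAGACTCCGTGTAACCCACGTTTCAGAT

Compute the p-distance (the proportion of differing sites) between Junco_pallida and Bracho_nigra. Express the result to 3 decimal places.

0.350

The sequences differ at positions 2 (T/C), 3 (G/A), 8 (C/G), 9 (T/C), 14 (C/A), 17 (T/C), 23 (C/G), 24 (C/T), 26 (T/A), 28 (T/C), 32 (C/G), 33 (C/T), 39 (C/A), 40 (A/T).
There are 14 differences over 40 sites, so p = 14/40 = 0.350.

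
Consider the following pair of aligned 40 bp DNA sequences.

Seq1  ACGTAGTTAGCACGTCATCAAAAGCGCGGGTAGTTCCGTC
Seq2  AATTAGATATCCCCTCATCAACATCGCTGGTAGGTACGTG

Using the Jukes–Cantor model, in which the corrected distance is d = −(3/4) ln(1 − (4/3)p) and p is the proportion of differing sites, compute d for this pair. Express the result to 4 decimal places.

0.3831

The sequences differ at positions 2 (C/A), 3 (G/T), 7 (T/A), 10 (G/T), 12 (A/C), 14 (G/C), 22 (A/C), 24 (G/T), 28 (G/T), 34 (T/G), 36 (C/A), 40 (C/G).
p = 12/40 = 0.300000.
d = −0.75 · ln(1 − (4/3)·0.300000) = −0.75 · ln(0.600000) = −0.75 · (-0.510826) = 0.3831.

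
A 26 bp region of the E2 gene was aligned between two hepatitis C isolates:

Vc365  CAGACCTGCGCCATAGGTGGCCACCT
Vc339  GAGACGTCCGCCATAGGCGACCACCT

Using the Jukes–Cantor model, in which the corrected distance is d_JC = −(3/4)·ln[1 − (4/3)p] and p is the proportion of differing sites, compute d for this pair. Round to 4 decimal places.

0.2222

Differing sites — 1:C/G; 6:C/G; 8:G/C; 18:T/C; 20:G/A.
p = 5/26 = 0.192308.
d = −0.75 · ln(1 − (4/3)·0.192308) = −0.75 · ln(0.743589) = −0.75 · (-0.296267) = 0.2222.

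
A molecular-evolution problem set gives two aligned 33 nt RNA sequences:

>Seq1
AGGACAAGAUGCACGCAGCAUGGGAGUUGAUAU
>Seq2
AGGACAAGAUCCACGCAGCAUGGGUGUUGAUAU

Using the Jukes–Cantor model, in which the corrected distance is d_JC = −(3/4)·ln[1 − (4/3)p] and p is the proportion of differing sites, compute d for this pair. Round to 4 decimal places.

Mismatches occur at site 11 (G/C), site 25 (A/U).
p = 2/33 = 0.060606.
d = −0.75 · ln(1 − (4/3)·0.060606) = −0.75 · ln(0.919192) = −0.75 · (-0.084260) = 0.0632.

0.0632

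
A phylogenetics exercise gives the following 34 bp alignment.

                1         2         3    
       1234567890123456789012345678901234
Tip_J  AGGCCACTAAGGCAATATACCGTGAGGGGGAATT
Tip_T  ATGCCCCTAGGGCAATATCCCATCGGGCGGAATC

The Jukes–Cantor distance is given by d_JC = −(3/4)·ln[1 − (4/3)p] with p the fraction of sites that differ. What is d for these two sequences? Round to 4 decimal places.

Differing sites — 2:G/T; 6:A/C; 10:A/G; 19:A/C; 22:G/A; 24:G/C; 25:A/G; 28:G/C; 34:T/C.
p = 9/34 = 0.264706.
d = −0.75 · ln(1 − (4/3)·0.264706) = −0.75 · ln(0.647059) = −0.75 · (-0.435318) = 0.3265.

0.3265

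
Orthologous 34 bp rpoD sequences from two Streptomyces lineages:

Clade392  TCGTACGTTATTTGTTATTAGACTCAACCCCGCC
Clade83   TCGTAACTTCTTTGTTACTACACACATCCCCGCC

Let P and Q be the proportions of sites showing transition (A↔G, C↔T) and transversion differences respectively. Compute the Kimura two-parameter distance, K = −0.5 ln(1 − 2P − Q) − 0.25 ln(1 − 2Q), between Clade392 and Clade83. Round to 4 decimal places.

0.2430

Differing sites — 6:C/A (Tv); 7:G/C (Tv); 10:A/C (Tv); 18:T/C (Ti); 21:G/C (Tv); 24:T/A (Tv); 27:A/T (Tv).
Of the 7 differences, 1 transition and 6 transversions over 34 sites: P = 1/34 = 0.029412, Q = 6/34 = 0.176471.
d = −0.5·ln(0.764705) − 0.25·ln(0.647058) = −0.5·(-0.268265) − 0.25·(-0.435319) = 0.2430.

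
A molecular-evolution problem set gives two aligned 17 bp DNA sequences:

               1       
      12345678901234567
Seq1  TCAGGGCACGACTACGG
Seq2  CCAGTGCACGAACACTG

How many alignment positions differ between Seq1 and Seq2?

Mismatches occur at site 1 (T↔C), site 5 (G↔T), site 12 (C↔A), site 13 (T↔C), site 16 (G↔T).
That gives 5 mismatches out of 17 aligned sites, so the Hamming distance is 5.

5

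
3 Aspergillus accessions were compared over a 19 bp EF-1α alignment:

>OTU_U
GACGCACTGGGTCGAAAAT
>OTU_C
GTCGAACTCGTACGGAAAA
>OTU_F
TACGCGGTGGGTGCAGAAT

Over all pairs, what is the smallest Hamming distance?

6

Pairwise Hamming distances:
  OTU_U vs OTU_C: 7
  OTU_U vs OTU_F: 6
  OTU_C vs OTU_F: 13
The smallest is 6, between OTU_U and OTU_F.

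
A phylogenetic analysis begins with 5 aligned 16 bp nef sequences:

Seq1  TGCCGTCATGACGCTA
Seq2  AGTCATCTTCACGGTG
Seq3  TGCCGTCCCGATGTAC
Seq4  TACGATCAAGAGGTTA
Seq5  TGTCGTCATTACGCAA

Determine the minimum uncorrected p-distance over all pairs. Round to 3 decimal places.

Pairwise Hamming distances:
  Seq1 vs Seq2: 7
  Seq1 vs Seq3: 6
  Seq1 vs Seq4: 6
  Seq1 vs Seq5: 3
  Seq2 vs Seq3: 10
  Seq2 vs Seq4: 10
  Seq2 vs Seq5: 7
  Seq3 vs Seq4: 8
  Seq3 vs Seq5: 7
  Seq4 vs Seq5: 9
The smallest is 3 mismatches, between Seq1 and Seq5; p = 3/16 = 0.188.

0.188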